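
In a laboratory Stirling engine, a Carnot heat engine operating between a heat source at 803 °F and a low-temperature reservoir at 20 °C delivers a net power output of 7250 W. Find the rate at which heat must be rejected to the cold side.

T_H = 803 °F → (803 − 32) × 5/9 = 428.33 °C = 701.48 K.
T_C = 20 °C → 20 + 273.15 = 293.15 K.
η_rev = 1 − T_C/T_H = 1 − 293.15/701.48 = 0.5821.
Since Q_C/Q_H = T_C/T_H and Q_H = W/η, Q_C = W·T_C/(T_H − T_C) = 7250 × 293.15/408.33 = 5205 W.

Q̇_C ≈ 5205 W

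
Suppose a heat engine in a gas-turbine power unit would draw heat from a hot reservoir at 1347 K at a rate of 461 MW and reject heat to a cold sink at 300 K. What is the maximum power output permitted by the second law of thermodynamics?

The second-law ceiling is the Carnot efficiency, η_max = 1 − T_C/T_H = 1 − 300.00/1347.00 = 0.7773.
W_max = η_max · Q_H = 0.7773 × 461 = 358.3 MW.

Ẇ_max ≈ 358.3 MW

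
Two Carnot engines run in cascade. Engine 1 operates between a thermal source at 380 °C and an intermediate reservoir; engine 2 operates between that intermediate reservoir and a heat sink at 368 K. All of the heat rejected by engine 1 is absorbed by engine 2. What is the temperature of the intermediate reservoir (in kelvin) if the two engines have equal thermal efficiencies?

T_H = 380 °C → 380 + 273.15 = 653.15 K.
Equal efficiencies require 1 − T_m/T_H = 1 − T_C/T_m, i.e. T_m/T_H = T_C/T_m, so T_m = √(T_H·T_C) = √(653.15 × 368.00) = 490 K.

T_m ≈ 490 K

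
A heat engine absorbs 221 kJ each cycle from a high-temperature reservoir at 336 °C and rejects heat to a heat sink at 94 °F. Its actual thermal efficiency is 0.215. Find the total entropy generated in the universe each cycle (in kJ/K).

T_H = 336 °C → 336 + 273.15 = 609.15 K.
T_C = 94 °F → (94 − 32) × 5/9 = 34.44 °C = 307.59 K.
W = η·Q_H = 0.215 × 221 = 47.52 kJ, so Q_C = Q_H − W = 173.5 kJ.
The hot reservoir loses entropy Q_H/T_H = 221/609.15 = 0.3628 kJ/K; the cold reservoir gains Q_C/T_C = 173.5/307.59 = 0.5640 kJ/K.
ΔS_univ = −Q_H/T_H + Q_C/T_C = 0.2012 kJ/K (> 0, since η = 0.215 < η_Carnot = 0.495).

ΔS_univ ≈ 0.2012 kJ/K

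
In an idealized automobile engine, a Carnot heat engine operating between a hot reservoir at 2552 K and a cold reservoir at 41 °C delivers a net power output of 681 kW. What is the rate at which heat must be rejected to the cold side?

T_C = 41 °C → 41 + 273.15 = 314.15 K.
Since the cycle is reversible, η = 1 − T_C/T_H = 1 − 314.15/2552.00 = 0.8769.
Since Q_C/Q_H = T_C/T_H and Q_H = W/η, Q_C = W·T_C/(T_H − T_C) = 681 × 314.15/2237.85 = 95.60 kW.

Q̇_C ≈ 95.60 kW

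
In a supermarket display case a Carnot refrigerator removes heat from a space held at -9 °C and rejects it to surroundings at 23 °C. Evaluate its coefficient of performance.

COP_R ≈ 8.25

T_H = 23 °C → 23 + 273.15 = 296.15 K.
T_C = -9 °C → -9 + 273.15 = 264.15 K.
COP_R = T_C/(T_H − T_C) = 264.15/(296.15 − 264.15) = 8.25.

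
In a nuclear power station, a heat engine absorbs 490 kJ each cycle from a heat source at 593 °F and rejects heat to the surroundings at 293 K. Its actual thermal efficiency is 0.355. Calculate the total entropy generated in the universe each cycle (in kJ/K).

ΔS_univ ≈ 0.241 kJ/K

T_H = 593 °F → (593 − 32) × 5/9 = 311.67 °C = 584.82 K.
W = η·Q_H = 0.355 × 490 = 173.9 kJ, so Q_C = Q_H − W = 316.1 kJ.
The hot reservoir loses entropy Q_H/T_H = 490/584.82 = 0.8379 kJ/K; the cold reservoir gains Q_C/T_C = 316.1/293.00 = 1.079 kJ/K.
ΔS_univ = −Q_H/T_H + Q_C/T_C = 0.241 kJ/K (> 0, since η = 0.355 < η_Carnot = 0.499).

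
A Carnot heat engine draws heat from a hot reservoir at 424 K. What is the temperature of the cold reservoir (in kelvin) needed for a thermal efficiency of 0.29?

From η = 1 − T_C/T_H, T_C = T_H·(1 − η) = 424.00 × (1 − 0.29) = 301 K.

T_C ≈ 301 K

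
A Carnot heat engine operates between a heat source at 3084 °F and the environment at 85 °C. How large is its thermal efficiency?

η ≈ 0.818

T_H = 3084 °F → (3084 − 32) × 5/9 = 1695.56 °C = 1968.71 K.
T_C = 85 °C → 85 + 273.15 = 358.15 K.
Since the cycle is reversible, η = 1 − T_C/T_H = 1 − 358.15/1968.71 = 0.818.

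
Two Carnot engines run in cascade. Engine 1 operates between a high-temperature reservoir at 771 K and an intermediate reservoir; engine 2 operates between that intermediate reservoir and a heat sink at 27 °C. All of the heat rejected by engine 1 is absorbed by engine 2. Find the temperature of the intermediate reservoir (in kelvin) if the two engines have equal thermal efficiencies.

T_m ≈ 481 K

T_C = 27 °C → 27 + 273.15 = 300.15 K.
Equal efficiencies require 1 − T_m/T_H = 1 − T_C/T_m, i.e. T_m/T_H = T_C/T_m, so T_m = √(T_H·T_C) = √(771.00 × 300.15) = 481 K.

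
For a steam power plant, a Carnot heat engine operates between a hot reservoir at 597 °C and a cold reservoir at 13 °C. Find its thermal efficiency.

η ≈ 0.6711

T_H = 597 °C → 597 + 273.15 = 870.15 K.
T_C = 13 °C → 13 + 273.15 = 286.15 K.
Carnot efficiency: η = 1 − T_C/T_H = 1 − 286.15/870.15 = 0.6711.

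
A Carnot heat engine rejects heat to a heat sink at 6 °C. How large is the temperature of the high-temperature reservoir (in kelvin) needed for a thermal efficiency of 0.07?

T_C = 6 °C → 6 + 273.15 = 279.15 K.
From η = 1 − T_C/T_H, solving for T_H gives T_H = T_C/(1 − η) = 279.15/(1 − 0.07) = 300 K.

T_H ≈ 300 K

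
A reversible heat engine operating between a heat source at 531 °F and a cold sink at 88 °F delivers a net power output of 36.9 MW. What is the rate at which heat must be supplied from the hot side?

Q̇_H ≈ 82.52 MW

T_H = 531 °F → (531 − 32) × 5/9 = 277.22 °C = 550.37 K.
T_C = 88 °F → (88 − 32) × 5/9 = 31.11 °C = 304.26 K.
η_rev = 1 − T_C/T_H = 1 − 304.26/550.37 = 0.4472.
Q_H = W/η = 36.9/0.4472 = 82.52 MW.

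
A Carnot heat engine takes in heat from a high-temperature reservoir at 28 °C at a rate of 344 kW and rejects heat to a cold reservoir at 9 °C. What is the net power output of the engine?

Ẇ ≈ 21.70 kW

T_H = 28 °C → 28 + 273.15 = 301.15 K.
T_C = 9 °C → 9 + 273.15 = 282.15 K.
Since the cycle is reversible, η = 1 − T_C/T_H = 1 − 282.15/301.15 = 0.0631.
W = η·Q_H = 0.0631 × 344 = 21.70 kW.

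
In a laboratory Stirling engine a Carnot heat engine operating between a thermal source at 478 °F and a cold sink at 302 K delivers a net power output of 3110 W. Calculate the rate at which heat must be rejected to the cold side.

T_H = 478 °F → (478 − 32) × 5/9 = 247.78 °C = 520.93 K.
η_rev = 1 − T_C/T_H = 1 − 302.00/520.93 = 0.4203.
Since Q_C/Q_H = T_C/T_H and Q_H = W/η, Q_C = W·T_C/(T_H − T_C) = 3110 × 302.00/218.93 = 4290 W.

Q̇_C ≈ 4290 W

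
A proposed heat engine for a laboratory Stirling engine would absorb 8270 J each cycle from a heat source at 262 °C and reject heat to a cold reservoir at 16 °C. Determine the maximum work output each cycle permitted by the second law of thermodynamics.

W_max ≈ 3800 J

T_H = 262 °C → 262 + 273.15 = 535.15 K.
T_C = 16 °C → 16 + 273.15 = 289.15 K.
By the Carnot theorem, η_max = 1 − T_C/T_H = 1 − 289.15/535.15 = 0.4597.
W_max = η_max · Q_H = 0.4597 × 8270 = 3800 J.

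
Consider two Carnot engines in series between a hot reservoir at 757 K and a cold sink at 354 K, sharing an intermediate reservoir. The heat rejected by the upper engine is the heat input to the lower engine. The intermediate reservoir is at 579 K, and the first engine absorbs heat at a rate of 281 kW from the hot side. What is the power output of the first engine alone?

First-stage efficiency η₁ = 1 − T_m/T_H = 1 − 579.00/757.00 = 0.2351.
W₁ = η₁·Q_H = 0.2351 × 281 = 66.1 kW.

Ẇ₁ ≈ 66.1 kW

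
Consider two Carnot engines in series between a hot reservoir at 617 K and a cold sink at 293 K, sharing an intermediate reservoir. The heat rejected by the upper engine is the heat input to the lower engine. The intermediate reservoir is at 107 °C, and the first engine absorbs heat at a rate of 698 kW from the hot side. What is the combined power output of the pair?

Two reversible stages in series are equivalent to a single Carnot engine between T_H and T_C, so η_total = 1 − T_C/T_H = 1 − 293.00/617.00 = 0.5251.
W_total = η_total · Q_H = 0.5251 × 698 = 366.5 kW.

Ẇ_total ≈ 366.5 kW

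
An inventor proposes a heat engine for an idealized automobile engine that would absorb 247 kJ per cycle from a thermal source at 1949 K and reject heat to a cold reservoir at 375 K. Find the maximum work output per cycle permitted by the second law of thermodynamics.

By the Carnot theorem, η_max = 1 − T_C/T_H = 1 − 375.00/1949.00 = 0.8076.
W_max = η_max · Q_H = 0.8076 × 247 = 199 kJ.

W_max ≈ 199 kJ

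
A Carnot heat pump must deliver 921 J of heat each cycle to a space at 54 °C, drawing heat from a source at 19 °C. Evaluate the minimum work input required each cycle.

T_H = 54 °C → 54 + 273.15 = 327.15 K.
T_C = 19 °C → 19 + 273.15 = 292.15 K.
COP_HP = T_H/(T_H − T_C) = 327.15/35.00 = 9.3471.
W = Q_H/COP_HP = 921/9.3471 = 98.5 J.

W_in ≈ 98.5 J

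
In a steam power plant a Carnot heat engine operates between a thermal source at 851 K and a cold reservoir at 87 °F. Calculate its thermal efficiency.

η ≈ 0.6431

T_C = 87 °F → (87 − 32) × 5/9 = 30.56 °C = 303.71 K.
The Carnot efficiency is η = 1 − T_C/T_H = 1 − 303.71/851.00 = 0.6431.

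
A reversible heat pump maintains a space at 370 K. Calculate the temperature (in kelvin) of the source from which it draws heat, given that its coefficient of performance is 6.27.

COP_HP = T_H/(T_H − T_C) ⇒ T_C = T_H·(COP_HP − 1)/COP_HP = 370.00 × (6.27 − 1)/6.27 = 311 K.

T_C ≈ 311 K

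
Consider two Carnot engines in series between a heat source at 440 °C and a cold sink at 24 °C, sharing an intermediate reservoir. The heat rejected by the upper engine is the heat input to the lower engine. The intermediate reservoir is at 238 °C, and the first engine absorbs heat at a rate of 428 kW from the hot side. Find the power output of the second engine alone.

T_H = 440 °C → 440 + 273.15 = 713.15 K.
T_C = 24 °C → 24 + 273.15 = 297.15 K.
T_m = 238 °C → 238 + 273.15 = 511.15 K.
Heat entering the second stage: Q_m = Q_H·(T_m/T_H) = 428 × 511.15/713.15 = 307 kW.
Second-stage efficiency η₂ = 1 − T_C/T_m = 1 − 297.15/511.15 = 0.4187, so W₂ = η₂·Q_m = 128 kW.

Ẇ₂ ≈ 128 kW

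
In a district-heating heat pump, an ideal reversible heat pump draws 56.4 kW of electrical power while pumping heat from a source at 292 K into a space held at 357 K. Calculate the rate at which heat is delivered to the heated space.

COP_HP = T_H/(T_H − T_C) = 357.00/65.00 = 5.4923.
Q_H = COP_HP · W = 5.4923 × 56.4 = 310 kW.

Q̇_H ≈ 310 kW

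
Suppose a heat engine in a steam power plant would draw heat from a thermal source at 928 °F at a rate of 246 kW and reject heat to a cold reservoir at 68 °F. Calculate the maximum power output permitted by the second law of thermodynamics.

T_H = 928 °F → (928 − 32) × 5/9 = 497.78 °C = 770.93 K.
T_C = 68 °F → (68 − 32) × 5/9 = 20.00 °C = 293.15 K.
By the Carnot theorem, η_max = 1 − T_C/T_H = 1 − 293.15/770.93 = 0.6197.
W_max = η_max · Q_H = 0.6197 × 246 = 152 kW.

Ẇ_max ≈ 152 kW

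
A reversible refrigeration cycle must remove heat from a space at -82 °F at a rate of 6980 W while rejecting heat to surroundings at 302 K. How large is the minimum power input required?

T_C = -82 °F → (-82 − 32) × 5/9 = -63.33 °C = 209.82 K.
Carnot COP: COP_R = T_C/(T_H − T_C) = 209.82/92.18 = 2.2761.
W = Q_C/COP_R = 6980/2.2761 = 3067 W.

Ẇ_in ≈ 3067 W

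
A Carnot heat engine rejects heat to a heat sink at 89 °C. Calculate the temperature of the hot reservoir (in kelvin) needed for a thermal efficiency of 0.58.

T_H ≈ 862 K

T_C = 89 °C → 89 + 273.15 = 362.15 K.
From η = 1 − T_C/T_H, solving for T_H gives T_H = T_C/(1 − η) = 362.15/(1 − 0.58) = 862 K.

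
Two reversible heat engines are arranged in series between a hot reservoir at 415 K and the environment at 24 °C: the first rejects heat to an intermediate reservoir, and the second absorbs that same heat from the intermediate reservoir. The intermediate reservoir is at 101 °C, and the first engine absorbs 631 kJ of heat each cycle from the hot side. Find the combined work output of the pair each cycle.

W_total ≈ 179 kJ

T_C = 24 °C → 24 + 273.15 = 297.15 K.
Two reversible stages in series are equivalent to a single Carnot engine between T_H and T_C, so η_total = 1 − T_C/T_H = 1 − 297.15/415.00 = 0.2840.
W_total = η_total · Q_H = 0.2840 × 631 = 179 kJ.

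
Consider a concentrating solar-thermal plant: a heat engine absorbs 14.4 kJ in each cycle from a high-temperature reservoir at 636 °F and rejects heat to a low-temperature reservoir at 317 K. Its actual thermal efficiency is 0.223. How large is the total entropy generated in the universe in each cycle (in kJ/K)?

ΔS_univ ≈ 0.01164 kJ/K

T_H = 636 °F → (636 − 32) × 5/9 = 335.56 °C = 608.71 K.
W = η·Q_H = 0.223 × 14.4 = 3.211 kJ, so Q_C = Q_H − W = 11.19 kJ.
Reservoir entropy changes: ΔS_H = −Q_H/T_H = −14.4/608.71 = -0.02366 kJ/K and ΔS_C = +Q_C/T_C = 11.19/317.00 = 0.03530 kJ/K.
ΔS_univ = −Q_H/T_H + Q_C/T_C = 0.01164 kJ/K (> 0, since η = 0.223 < η_Carnot = 0.479).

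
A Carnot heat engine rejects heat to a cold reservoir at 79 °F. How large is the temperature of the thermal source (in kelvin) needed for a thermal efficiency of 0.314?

T_H ≈ 436.2 K

T_C = 79 °F → (79 − 32) × 5/9 = 26.11 °C = 299.26 K.
From η = 1 − T_C/T_H, solving for T_H gives T_H = T_C/(1 − η) = 299.26/(1 − 0.314) = 436.2 K.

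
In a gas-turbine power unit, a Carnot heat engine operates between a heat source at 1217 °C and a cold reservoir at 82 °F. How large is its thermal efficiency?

η ≈ 0.798

T_H = 1217 °C → 1217 + 273.15 = 1490.15 K.
T_C = 82 °F → (82 − 32) × 5/9 = 27.78 °C = 300.93 K.
For a reversible engine, η = 1 − T_C/T_H = 1 − 300.93/1490.15 = 0.798.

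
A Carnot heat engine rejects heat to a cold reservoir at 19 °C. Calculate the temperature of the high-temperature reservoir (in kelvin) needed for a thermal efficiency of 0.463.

T_C = 19 °C → 19 + 273.15 = 292.15 K.
From η = 1 − T_C/T_H, solving for T_H gives T_H = T_C/(1 − η) = 292.15/(1 − 0.463) = 544 K.

T_H ≈ 544 K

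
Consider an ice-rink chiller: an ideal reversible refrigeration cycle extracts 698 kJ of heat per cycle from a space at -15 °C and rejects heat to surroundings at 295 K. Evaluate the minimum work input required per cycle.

T_C = -15 °C → -15 + 273.15 = 258.15 K.
The reversible coefficient of performance is COP_R = T_C/(T_H − T_C) = 258.15/36.85 = 7.0054.
W = Q_C/COP_R = 698/7.0054 = 99.6 kJ.

W_in ≈ 99.6 kJ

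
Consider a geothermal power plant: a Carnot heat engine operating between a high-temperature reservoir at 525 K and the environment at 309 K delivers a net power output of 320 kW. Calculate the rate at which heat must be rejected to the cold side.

Q̇_C ≈ 458 kW

The Carnot efficiency is η = 1 − T_C/T_H = 1 − 309.00/525.00 = 0.4114.
Since Q_C/Q_H = T_C/T_H and Q_H = W/η, Q_C = W·T_C/(T_H − T_C) = 320 × 309.00/216.00 = 458 kW.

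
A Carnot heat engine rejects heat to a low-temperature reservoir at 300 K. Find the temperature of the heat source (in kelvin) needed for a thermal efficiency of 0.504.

T_H ≈ 605 K

From η = 1 − T_C/T_H, solving for T_H gives T_H = T_C/(1 − η) = 300.00/(1 − 0.504) = 605 K.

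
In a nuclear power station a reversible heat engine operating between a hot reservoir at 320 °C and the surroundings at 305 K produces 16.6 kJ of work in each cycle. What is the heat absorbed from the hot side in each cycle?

T_H = 320 °C → 320 + 273.15 = 593.15 K.
Carnot efficiency: η = 1 − T_C/T_H = 1 − 305.00/593.15 = 0.4858.
Q_H = W/η = 16.6/0.4858 = 34.2 kJ.

Q_H ≈ 34.2 kJ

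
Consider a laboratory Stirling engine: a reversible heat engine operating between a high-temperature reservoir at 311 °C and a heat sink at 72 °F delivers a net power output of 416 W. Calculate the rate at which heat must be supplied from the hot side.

T_H = 311 °C → 311 + 273.15 = 584.15 K.
T_C = 72 °F → (72 − 32) × 5/9 = 22.22 °C = 295.37 K.
For a reversible engine, η = 1 − T_C/T_H = 1 − 295.37/584.15 = 0.4944.
Q_H = W/η = 416/0.4944 = 841.5 W.

Q̇_H ≈ 841.5 W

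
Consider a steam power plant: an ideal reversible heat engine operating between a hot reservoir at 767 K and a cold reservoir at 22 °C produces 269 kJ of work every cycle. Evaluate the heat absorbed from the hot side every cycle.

Q_H ≈ 437.3 kJ

T_C = 22 °C → 22 + 273.15 = 295.15 K.
Since the cycle is reversible, η = 1 − T_C/T_H = 1 − 295.15/767.00 = 0.6152.
Q_H = W/η = 269/0.6152 = 437.3 kJ.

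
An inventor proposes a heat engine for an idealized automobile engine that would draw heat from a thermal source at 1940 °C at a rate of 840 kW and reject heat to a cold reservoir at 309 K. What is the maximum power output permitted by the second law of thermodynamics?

T_H = 1940 °C → 1940 + 273.15 = 2213.15 K.
By the Carnot theorem, η_max = 1 − T_C/T_H = 1 − 309.00/2213.15 = 0.8604.
W_max = η_max · Q_H = 0.8604 × 840 = 723 kW.

Ẇ_max ≈ 723 kW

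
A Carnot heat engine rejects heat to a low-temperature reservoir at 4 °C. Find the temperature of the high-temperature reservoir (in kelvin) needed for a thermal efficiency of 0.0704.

T_H ≈ 298.1 K

T_C = 4 °C → 4 + 273.15 = 277.15 K.
From η = 1 − T_C/T_H, solving for T_H gives T_H = T_C/(1 − η) = 277.15/(1 − 0.0704) = 298.1 K.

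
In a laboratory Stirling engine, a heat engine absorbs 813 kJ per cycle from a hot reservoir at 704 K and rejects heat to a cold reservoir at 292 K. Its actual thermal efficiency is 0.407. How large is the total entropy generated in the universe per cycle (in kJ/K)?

W = η·Q_H = 0.407 × 813 = 330.9 kJ, so Q_C = Q_H − W = 482.1 kJ.
Reservoir entropy changes: ΔS_H = −Q_H/T_H = −813/704.00 = -1.155 kJ/K and ΔS_C = +Q_C/T_C = 482.1/292.00 = 1.651 kJ/K.
ΔS_univ = −Q_H/T_H + Q_C/T_C = 0.496 kJ/K (> 0, since η = 0.407 < η_Carnot = 0.585).

ΔS_univ ≈ 0.496 kJ/K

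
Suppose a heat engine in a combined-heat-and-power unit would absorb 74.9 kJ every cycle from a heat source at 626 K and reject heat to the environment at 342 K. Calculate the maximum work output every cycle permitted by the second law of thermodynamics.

No engine can exceed the Carnot limit: η_max = 1 − T_C/T_H = 1 − 342.00/626.00 = 0.4537.
W_max = η_max · Q_H = 0.4537 × 74.9 = 34.0 kJ.

W_max ≈ 34.0 kJ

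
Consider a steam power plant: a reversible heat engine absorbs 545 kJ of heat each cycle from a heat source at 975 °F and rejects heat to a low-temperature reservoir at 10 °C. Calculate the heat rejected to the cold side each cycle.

Q_C ≈ 194 kJ

T_H = 975 °F → (975 − 32) × 5/9 = 523.89 °C = 797.04 K.
T_C = 10 °C → 10 + 273.15 = 283.15 K.
The Carnot efficiency is η = 1 − T_C/T_H = 1 − 283.15/797.04 = 0.6447.
For a reversible cycle Q_C/Q_H = T_C/T_H, so Q_C = 545 × 283.15/797.04 = 194 kJ.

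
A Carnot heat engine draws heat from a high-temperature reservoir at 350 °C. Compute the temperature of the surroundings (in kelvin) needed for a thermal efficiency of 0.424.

T_H = 350 °C → 350 + 273.15 = 623.15 K.
From η = 1 − T_C/T_H, T_C = T_H·(1 − η) = 623.15 × (1 − 0.424) = 359 K.

T_C ≈ 359 K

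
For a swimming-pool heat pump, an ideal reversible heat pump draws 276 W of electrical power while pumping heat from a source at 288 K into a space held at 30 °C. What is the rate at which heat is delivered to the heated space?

Q̇_H ≈ 5523 W

T_H = 30 °C → 30 + 273.15 = 303.15 K.
The Carnot heat-pump COP is COP_HP = T_H/(T_H − T_C) = 303.15/15.15 = 20.0099.
Q_H = COP_HP · W = 20.0099 × 276 = 5523 W.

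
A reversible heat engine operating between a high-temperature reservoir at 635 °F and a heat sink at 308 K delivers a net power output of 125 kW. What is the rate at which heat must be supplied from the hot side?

T_H = 635 °F → (635 − 32) × 5/9 = 335.00 °C = 608.15 K.
Since the cycle is reversible, η = 1 − T_C/T_H = 1 − 308.00/608.15 = 0.4935.
Q_H = W/η = 125/0.4935 = 253.3 kW.

Q̇_H ≈ 253.3 kW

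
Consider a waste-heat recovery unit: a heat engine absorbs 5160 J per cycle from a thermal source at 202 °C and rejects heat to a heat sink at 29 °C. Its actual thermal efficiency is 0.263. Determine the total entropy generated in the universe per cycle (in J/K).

ΔS_univ ≈ 1.73 J/K

T_H = 202 °C → 202 + 273.15 = 475.15 K.
T_C = 29 °C → 29 + 273.15 = 302.15 K.
W = η·Q_H = 0.263 × 5160 = 1357 J, so Q_C = Q_H − W = 3803 J.
Reservoir entropy changes: ΔS_H = −Q_H/T_H = −5160/475.15 = -10.86 J/K and ΔS_C = +Q_C/T_C = 3803/302.15 = 12.59 J/K.
ΔS_univ = −Q_H/T_H + Q_C/T_C = 1.73 J/K (> 0, since η = 0.263 < η_Carnot = 0.364).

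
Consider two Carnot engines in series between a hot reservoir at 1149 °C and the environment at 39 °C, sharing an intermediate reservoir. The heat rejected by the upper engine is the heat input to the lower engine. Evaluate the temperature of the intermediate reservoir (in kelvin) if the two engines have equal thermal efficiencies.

T_H = 1149 °C → 1149 + 273.15 = 1422.15 K.
T_C = 39 °C → 39 + 273.15 = 312.15 K.
Equal efficiencies require 1 − T_m/T_H = 1 − T_C/T_m, i.e. T_m/T_H = T_C/T_m, so T_m = √(T_H·T_C) = √(1422.15 × 312.15) = 666.3 K.

T_m ≈ 666.3 K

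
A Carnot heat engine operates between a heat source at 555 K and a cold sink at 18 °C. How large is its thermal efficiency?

η ≈ 0.475

T_C = 18 °C → 18 + 273.15 = 291.15 K.
For a reversible engine, η = 1 − T_C/T_H = 1 − 291.15/555.00 = 0.475.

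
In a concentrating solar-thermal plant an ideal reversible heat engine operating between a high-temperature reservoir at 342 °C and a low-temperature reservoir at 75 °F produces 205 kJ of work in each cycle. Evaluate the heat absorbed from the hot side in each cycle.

Q_H ≈ 396.4 kJ

T_H = 342 °C → 342 + 273.15 = 615.15 K.
T_C = 75 °F → (75 − 32) × 5/9 = 23.89 °C = 297.04 K.
η_rev = 1 − T_C/T_H = 1 − 297.04/615.15 = 0.5171.
Q_H = W/η = 205/0.5171 = 396.4 kJ.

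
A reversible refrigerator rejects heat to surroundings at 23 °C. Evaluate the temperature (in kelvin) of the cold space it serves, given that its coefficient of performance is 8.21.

T_H = 23 °C → 23 + 273.15 = 296.15 K.
COP_R = T_C/(T_H − T_C) ⇒ T_C = T_H·COP_R/(1 + COP_R) = 296.15 × 8.21/(1 + 8.21) = 264 K.

T_C ≈ 264 K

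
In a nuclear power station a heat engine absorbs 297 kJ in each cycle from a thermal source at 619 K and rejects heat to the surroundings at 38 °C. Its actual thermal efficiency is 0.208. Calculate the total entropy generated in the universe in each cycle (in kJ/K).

T_C = 38 °C → 38 + 273.15 = 311.15 K.
W = η·Q_H = 0.208 × 297 = 61.78 kJ, so Q_C = Q_H − W = 235.2 kJ.
Entropy balance on the reservoirs: −Q_H/T_H = -0.4798 kJ/K, +Q_C/T_C = 0.7560 kJ/K.
ΔS_univ = −Q_H/T_H + Q_C/T_C = 0.276 kJ/K (> 0, since η = 0.208 < η_Carnot = 0.497).

ΔS_univ ≈ 0.276 kJ/K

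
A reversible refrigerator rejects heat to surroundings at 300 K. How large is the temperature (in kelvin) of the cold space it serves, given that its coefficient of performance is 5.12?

COP_R = T_C/(T_H − T_C) ⇒ T_C = T_H·COP_R/(1 + COP_R) = 300.00 × 5.12/(1 + 5.12) = 251 K.

T_C ≈ 251 K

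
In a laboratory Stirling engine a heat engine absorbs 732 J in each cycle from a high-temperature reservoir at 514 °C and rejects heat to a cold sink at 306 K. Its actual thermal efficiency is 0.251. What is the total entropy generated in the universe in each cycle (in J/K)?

T_H = 514 °C → 514 + 273.15 = 787.15 K.
W = η·Q_H = 0.251 × 732 = 183.7 J, so Q_C = Q_H − W = 548.3 J.
The hot reservoir loses entropy Q_H/T_H = 732/787.15 = 0.9299 J/K; the cold reservoir gains Q_C/T_C = 548.3/306.00 = 1.792 J/K.
ΔS_univ = −Q_H/T_H + Q_C/T_C = 0.862 J/K (> 0, since η = 0.251 < η_Carnot = 0.611).

ΔS_univ ≈ 0.862 J/K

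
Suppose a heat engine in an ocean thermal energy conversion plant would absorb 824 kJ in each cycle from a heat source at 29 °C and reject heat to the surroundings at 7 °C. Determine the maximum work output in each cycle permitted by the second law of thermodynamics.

W_max ≈ 60.0 kJ

T_H = 29 °C → 29 + 273.15 = 302.15 K.
T_C = 7 °C → 7 + 273.15 = 280.15 K.
By the Carnot theorem, η_max = 1 − T_C/T_H = 1 − 280.15/302.15 = 0.0728.
W_max = η_max · Q_H = 0.0728 × 824 = 60.0 kJ.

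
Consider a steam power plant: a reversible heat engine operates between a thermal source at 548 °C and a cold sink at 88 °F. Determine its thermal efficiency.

η ≈ 0.6295

T_H = 548 °C → 548 + 273.15 = 821.15 K.
T_C = 88 °F → (88 − 32) × 5/9 = 31.11 °C = 304.26 K.
Since the cycle is reversible, η = 1 − T_C/T_H = 1 − 304.26/821.15 = 0.6295.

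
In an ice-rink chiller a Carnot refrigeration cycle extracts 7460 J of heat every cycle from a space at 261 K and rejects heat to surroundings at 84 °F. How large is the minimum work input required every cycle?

W_in ≈ 1170 J

T_H = 84 °F → (84 − 32) × 5/9 = 28.89 °C = 302.04 K.
Carnot COP: COP_R = T_C/(T_H − T_C) = 261.00/41.04 = 6.3598.
W = Q_C/COP_R = 7460/6.3598 = 1170 J.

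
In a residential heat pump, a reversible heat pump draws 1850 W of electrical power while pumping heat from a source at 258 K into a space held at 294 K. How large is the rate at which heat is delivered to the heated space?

Q̇_H ≈ 15100 W

COP_HP = T_H/(T_H − T_C) = 294.00/36.00 = 8.1667.
Q_H = COP_HP · W = 8.1667 × 1850 = 15100 W.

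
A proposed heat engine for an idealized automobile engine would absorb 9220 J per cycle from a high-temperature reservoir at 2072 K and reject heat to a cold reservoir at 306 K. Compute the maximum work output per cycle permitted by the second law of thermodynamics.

The upper bound on efficiency is η_max = 1 − T_C/T_H = 1 − 306.00/2072.00 = 0.8523.
W_max = η_max · Q_H = 0.8523 × 9220 = 7858 J.

W_max ≈ 7858 J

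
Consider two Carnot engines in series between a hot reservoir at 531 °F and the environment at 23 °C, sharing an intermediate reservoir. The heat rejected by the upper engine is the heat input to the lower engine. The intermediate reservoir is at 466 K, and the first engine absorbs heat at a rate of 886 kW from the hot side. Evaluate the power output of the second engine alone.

T_H = 531 °F → (531 − 32) × 5/9 = 277.22 °C = 550.37 K.
T_C = 23 °C → 23 + 273.15 = 296.15 K.
Heat entering the second stage: Q_m = Q_H·(T_m/T_H) = 886 × 466.00/550.37 = 750 kW.
Second-stage efficiency η₂ = 1 − T_C/T_m = 1 − 296.15/466.00 = 0.3645, so W₂ = η₂·Q_m = 273 kW.

Ẇ₂ ≈ 273 kW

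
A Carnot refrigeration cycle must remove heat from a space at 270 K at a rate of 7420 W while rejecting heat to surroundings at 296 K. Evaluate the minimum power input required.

Ẇ_in ≈ 714.5 W

Carnot COP: COP_R = T_C/(T_H − T_C) = 270.00/26.00 = 10.3846.
W = Q_C/COP_R = 7420/10.3846 = 714.5 W.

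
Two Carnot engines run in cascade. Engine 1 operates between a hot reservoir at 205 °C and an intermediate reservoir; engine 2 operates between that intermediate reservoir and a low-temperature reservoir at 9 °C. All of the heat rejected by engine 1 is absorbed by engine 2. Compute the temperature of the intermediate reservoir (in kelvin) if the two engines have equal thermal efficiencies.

T_H = 205 °C → 205 + 273.15 = 478.15 K.
T_C = 9 °C → 9 + 273.15 = 282.15 K.
Equal efficiencies require 1 − T_m/T_H = 1 − T_C/T_m, i.e. T_m/T_H = T_C/T_m, so T_m = √(T_H·T_C) = √(478.15 × 282.15) = 367 K.

T_m ≈ 367 K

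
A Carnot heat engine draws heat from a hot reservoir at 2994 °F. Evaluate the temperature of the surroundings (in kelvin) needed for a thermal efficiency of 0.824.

T_C ≈ 338 K

T_H = 2994 °F → (2994 − 32) × 5/9 = 1645.56 °C = 1918.71 K.
From η = 1 − T_C/T_H, T_C = T_H·(1 − η) = 1918.71 × (1 − 0.824) = 338 K.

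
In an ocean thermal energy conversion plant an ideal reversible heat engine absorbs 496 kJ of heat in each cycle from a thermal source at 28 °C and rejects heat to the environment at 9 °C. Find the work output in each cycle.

T_H = 28 °C → 28 + 273.15 = 301.15 K.
T_C = 9 °C → 9 + 273.15 = 282.15 K.
The Carnot efficiency is η = 1 − T_C/T_H = 1 − 282.15/301.15 = 0.0631.
W = η·Q_H = 0.0631 × 496 = 31.3 kJ.

W ≈ 31.3 kJ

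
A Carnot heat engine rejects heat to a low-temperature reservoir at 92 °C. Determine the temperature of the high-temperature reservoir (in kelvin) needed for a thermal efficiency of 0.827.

T_C = 92 °C → 92 + 273.15 = 365.15 K.
From η = 1 − T_C/T_H, solving for T_H gives T_H = T_C/(1 − η) = 365.15/(1 − 0.827) = 2110 K.

T_H ≈ 2110 K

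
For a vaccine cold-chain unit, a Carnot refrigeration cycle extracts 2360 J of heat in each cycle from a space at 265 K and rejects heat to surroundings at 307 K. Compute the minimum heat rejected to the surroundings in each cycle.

For a reversible cycle Q_H/Q_C = T_H/T_C, so Q_H = Q_C·T_H/T_C = 2360 × 307.00/265.00 = 2730 J.

Q_H ≈ 2730 J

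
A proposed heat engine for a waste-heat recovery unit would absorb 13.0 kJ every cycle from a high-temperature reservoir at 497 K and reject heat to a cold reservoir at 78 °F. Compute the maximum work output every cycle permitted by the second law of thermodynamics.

W_max ≈ 5.187 kJ

T_C = 78 °F → (78 − 32) × 5/9 = 25.56 °C = 298.71 K.
The second-law ceiling is the Carnot efficiency, η_max = 1 − T_C/T_H = 1 − 298.71/497.00 = 0.3990.
W_max = η_max · Q_H = 0.3990 × 13.0 = 5.187 kJ.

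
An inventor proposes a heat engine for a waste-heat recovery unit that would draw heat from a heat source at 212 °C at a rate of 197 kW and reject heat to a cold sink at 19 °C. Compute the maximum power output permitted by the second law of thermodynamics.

T_H = 212 °C → 212 + 273.15 = 485.15 K.
T_C = 19 °C → 19 + 273.15 = 292.15 K.
No engine can exceed the Carnot limit: η_max = 1 − T_C/T_H = 1 − 292.15/485.15 = 0.3978.
W_max = η_max · Q_H = 0.3978 × 197 = 78.4 kW.

Ẇ_max ≈ 78.4 kW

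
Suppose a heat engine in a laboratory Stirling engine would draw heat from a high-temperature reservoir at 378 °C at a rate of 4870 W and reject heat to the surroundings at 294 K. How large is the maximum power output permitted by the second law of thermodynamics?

T_H = 378 °C → 378 + 273.15 = 651.15 K.
No engine can exceed the Carnot limit: η_max = 1 − T_C/T_H = 1 − 294.00/651.15 = 0.5485.
W_max = η_max · Q_H = 0.5485 × 4870 = 2670 W.

Ẇ_max ≈ 2670 W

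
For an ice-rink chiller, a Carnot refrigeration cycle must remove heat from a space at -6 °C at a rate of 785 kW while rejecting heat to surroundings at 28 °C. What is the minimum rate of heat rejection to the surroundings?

T_H = 28 °C → 28 + 273.15 = 301.15 K.
T_C = -6 °C → -6 + 273.15 = 267.15 K.
For a reversible cycle Q_H/Q_C = T_H/T_C, so Q_H = Q_C·T_H/T_C = 785 × 301.15/267.15 = 885 kW.

Q̇_H ≈ 885 kW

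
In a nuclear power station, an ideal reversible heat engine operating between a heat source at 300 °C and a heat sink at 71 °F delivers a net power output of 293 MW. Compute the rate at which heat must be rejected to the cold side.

T_H = 300 °C → 300 + 273.15 = 573.15 K.
T_C = 71 °F → (71 − 32) × 5/9 = 21.67 °C = 294.82 K.
Since the cycle is reversible, η = 1 − T_C/T_H = 1 − 294.82/573.15 = 0.4856.
Since Q_C/Q_H = T_C/T_H and Q_H = W/η, Q_C = W·T_C/(T_H − T_C) = 293 × 294.82/278.33 = 310 MW.

Q̇_C ≈ 310 MW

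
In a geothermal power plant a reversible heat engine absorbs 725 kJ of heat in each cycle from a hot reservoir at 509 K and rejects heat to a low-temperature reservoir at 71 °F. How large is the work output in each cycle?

W ≈ 305 kJ

T_C = 71 °F → (71 − 32) × 5/9 = 21.67 °C = 294.82 K.
For a reversible engine, η = 1 − T_C/T_H = 1 − 294.82/509.00 = 0.4208.
W = η·Q_H = 0.4208 × 725 = 305 kJ.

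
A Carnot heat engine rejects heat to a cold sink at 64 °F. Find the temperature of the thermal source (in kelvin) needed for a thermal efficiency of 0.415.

T_C = 64 °F → (64 − 32) × 5/9 = 17.78 °C = 290.93 K.
From η = 1 − T_C/T_H, solving for T_H gives T_H = T_C/(1 − η) = 290.93/(1 − 0.415) = 497 K.

T_H ≈ 497 K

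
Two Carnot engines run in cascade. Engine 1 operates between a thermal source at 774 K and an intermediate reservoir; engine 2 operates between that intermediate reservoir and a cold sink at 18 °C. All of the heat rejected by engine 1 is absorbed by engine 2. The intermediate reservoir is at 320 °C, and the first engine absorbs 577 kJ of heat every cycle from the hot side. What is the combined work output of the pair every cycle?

T_C = 18 °C → 18 + 273.15 = 291.15 K.
Two reversible stages in series are equivalent to a single Carnot engine between T_H and T_C, so η_total = 1 − T_C/T_H = 1 − 291.15/774.00 = 0.6238.
W_total = η_total · Q_H = 0.6238 × 577 = 360 kJ.

W_total ≈ 360 kJ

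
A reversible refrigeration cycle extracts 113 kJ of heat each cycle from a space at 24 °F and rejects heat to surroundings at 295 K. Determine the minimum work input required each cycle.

W_in ≈ 11.1 kJ

T_C = 24 °F → (24 − 32) × 5/9 = -4.44 °C = 268.71 K.
Carnot COP: COP_R = T_C/(T_H − T_C) = 268.71/26.29 = 10.2191.
W = Q_C/COP_R = 113/10.2191 = 11.1 kJ.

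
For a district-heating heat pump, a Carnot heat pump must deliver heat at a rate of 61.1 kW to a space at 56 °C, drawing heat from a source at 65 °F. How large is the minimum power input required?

Ẇ_in ≈ 6.99 kW

T_H = 56 °C → 56 + 273.15 = 329.15 K.
T_C = 65 °F → (65 − 32) × 5/9 = 18.33 °C = 291.48 K.
The Carnot heat-pump COP is COP_HP = T_H/(T_H − T_C) = 329.15/37.67 = 8.7385.
W = Q_H/COP_HP = 61.1/8.7385 = 6.99 kW.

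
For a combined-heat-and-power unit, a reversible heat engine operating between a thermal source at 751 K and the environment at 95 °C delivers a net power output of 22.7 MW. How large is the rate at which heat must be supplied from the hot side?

Q̇_H ≈ 44.53 MW

T_C = 95 °C → 95 + 273.15 = 368.15 K.
The Carnot efficiency is η = 1 − T_C/T_H = 1 − 368.15/751.00 = 0.5098.
Q_H = W/η = 22.7/0.5098 = 44.53 MW.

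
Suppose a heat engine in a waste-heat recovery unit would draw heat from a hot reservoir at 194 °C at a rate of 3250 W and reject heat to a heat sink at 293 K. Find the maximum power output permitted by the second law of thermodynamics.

T_H = 194 °C → 194 + 273.15 = 467.15 K.
The second-law ceiling is the Carnot efficiency, η_max = 1 − T_C/T_H = 1 − 293.00/467.15 = 0.3728.
W_max = η_max · Q_H = 0.3728 × 3250 = 1210 W.

Ẇ_max ≈ 1210 W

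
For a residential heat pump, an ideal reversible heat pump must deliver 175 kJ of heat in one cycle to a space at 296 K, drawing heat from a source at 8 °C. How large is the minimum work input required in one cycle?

T_C = 8 °C → 8 + 273.15 = 281.15 K.
COP_HP = T_H/(T_H − T_C) = 296.00/14.85 = 19.9327.
W = Q_H/COP_HP = 175/19.9327 = 8.78 kJ.

W_in ≈ 8.78 kJ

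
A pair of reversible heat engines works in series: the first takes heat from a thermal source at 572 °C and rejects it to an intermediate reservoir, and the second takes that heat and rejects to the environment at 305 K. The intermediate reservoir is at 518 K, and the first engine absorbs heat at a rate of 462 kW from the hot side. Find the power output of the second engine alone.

Ẇ₂ ≈ 116 kW

T_H = 572 °C → 572 + 273.15 = 845.15 K.
Heat entering the second stage: Q_m = Q_H·(T_m/T_H) = 462 × 518.00/845.15 = 283 kW.
Second-stage efficiency η₂ = 1 − T_C/T_m = 1 − 305.00/518.00 = 0.4112, so W₂ = η₂·Q_m = 116 kW.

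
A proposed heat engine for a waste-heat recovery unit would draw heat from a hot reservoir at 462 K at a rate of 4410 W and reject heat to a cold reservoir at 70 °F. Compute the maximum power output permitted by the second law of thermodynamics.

Ẇ_max ≈ 1600 W

T_C = 70 °F → (70 − 32) × 5/9 = 21.11 °C = 294.26 K.
By the Carnot theorem, η_max = 1 − T_C/T_H = 1 − 294.26/462.00 = 0.3631.
W_max = η_max · Q_H = 0.3631 × 4410 = 1600 W.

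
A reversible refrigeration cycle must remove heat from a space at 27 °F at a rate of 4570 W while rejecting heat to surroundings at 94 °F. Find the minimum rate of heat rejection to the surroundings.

Q̇_H ≈ 5200 W

T_H = 94 °F → (94 − 32) × 5/9 = 34.44 °C = 307.59 K.
T_C = 27 °F → (27 − 32) × 5/9 = -2.78 °C = 270.37 K.
For a reversible cycle Q_H/Q_C = T_H/T_C, so Q_H = Q_C·T_H/T_C = 4570 × 307.59/270.37 = 5200 W.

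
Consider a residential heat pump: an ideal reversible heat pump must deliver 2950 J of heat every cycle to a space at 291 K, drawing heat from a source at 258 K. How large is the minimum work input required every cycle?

Reversible heating COP: COP_HP = T_H/(T_H − T_C) = 291.00/33.00 = 8.8182.
W = Q_H/COP_HP = 2950/8.8182 = 335 J.

W_in ≈ 335 J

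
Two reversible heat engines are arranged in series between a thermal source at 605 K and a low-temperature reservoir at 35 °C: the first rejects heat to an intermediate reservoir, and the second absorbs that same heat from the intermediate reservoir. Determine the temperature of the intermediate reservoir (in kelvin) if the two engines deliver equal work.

T_C = 35 °C → 35 + 273.15 = 308.15 K.
For reversible stages Q_m = Q_H·(T_m/T_H). Setting W₁ = Q_H(1 − T_m/T_H) equal to W₂ = Q_m(1 − T_C/T_m) = Q_H·(T_m − T_C)/T_H gives T_H − T_m = T_m − T_C, so T_m = (T_H + T_C)/2 = (605.00 + 308.15)/2 = 457 K.

T_m ≈ 457 K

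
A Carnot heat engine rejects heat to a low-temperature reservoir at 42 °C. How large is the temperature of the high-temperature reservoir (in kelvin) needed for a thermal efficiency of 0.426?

T_H ≈ 549.0 K

T_C = 42 °C → 42 + 273.15 = 315.15 K.
From η = 1 − T_C/T_H, solving for T_H gives T_H = T_C/(1 − η) = 315.15/(1 − 0.426) = 549.0 K.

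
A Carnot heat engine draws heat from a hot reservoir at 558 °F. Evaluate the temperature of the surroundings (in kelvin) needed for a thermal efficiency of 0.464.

T_H = 558 °F → (558 − 32) × 5/9 = 292.22 °C = 565.37 K.
From η = 1 − T_C/T_H, T_C = T_H·(1 − η) = 565.37 × (1 − 0.464) = 303 K.

T_C ≈ 303 K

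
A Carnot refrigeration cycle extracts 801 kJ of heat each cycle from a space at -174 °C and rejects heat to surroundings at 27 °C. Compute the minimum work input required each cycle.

T_H = 27 °C → 27 + 273.15 = 300.15 K.
T_C = -174 °C → -174 + 273.15 = 99.15 K.
COP_R = T_C/(T_H − T_C) = 99.15/201.00 = 0.4933.
W = Q_C/COP_R = 801/0.4933 = 1620 kJ.

W_in ≈ 1620 kJ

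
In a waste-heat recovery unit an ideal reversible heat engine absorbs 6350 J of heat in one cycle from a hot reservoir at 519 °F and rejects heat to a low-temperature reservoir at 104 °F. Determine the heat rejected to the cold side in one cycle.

Q_C ≈ 3660 J

T_H = 519 °F → (519 − 32) × 5/9 = 270.56 °C = 543.71 K.
T_C = 104 °F → (104 − 32) × 5/9 = 40.00 °C = 313.15 K.
The Carnot efficiency is η = 1 − T_C/T_H = 1 − 313.15/543.71 = 0.4240.
For a reversible cycle Q_C/Q_H = T_C/T_H, so Q_C = 6350 × 313.15/543.71 = 3660 J.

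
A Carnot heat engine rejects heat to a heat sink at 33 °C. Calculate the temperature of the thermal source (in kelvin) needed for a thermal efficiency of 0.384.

T_H ≈ 497.0 K

T_C = 33 °C → 33 + 273.15 = 306.15 K.
From η = 1 − T_C/T_H, solving for T_H gives T_H = T_C/(1 − η) = 306.15/(1 − 0.384) = 497.0 K.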